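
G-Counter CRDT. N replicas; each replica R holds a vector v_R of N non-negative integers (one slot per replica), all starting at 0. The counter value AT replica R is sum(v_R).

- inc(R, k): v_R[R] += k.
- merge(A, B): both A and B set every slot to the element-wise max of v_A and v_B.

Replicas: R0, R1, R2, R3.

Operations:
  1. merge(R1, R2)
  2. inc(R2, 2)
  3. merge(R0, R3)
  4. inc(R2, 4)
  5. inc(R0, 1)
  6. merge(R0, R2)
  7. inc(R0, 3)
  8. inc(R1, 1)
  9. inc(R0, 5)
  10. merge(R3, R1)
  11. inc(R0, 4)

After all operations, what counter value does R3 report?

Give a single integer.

Answer: 1

Derivation:
Op 1: merge R1<->R2 -> R1=(0,0,0,0) R2=(0,0,0,0)
Op 2: inc R2 by 2 -> R2=(0,0,2,0) value=2
Op 3: merge R0<->R3 -> R0=(0,0,0,0) R3=(0,0,0,0)
Op 4: inc R2 by 4 -> R2=(0,0,6,0) value=6
Op 5: inc R0 by 1 -> R0=(1,0,0,0) value=1
Op 6: merge R0<->R2 -> R0=(1,0,6,0) R2=(1,0,6,0)
Op 7: inc R0 by 3 -> R0=(4,0,6,0) value=10
Op 8: inc R1 by 1 -> R1=(0,1,0,0) value=1
Op 9: inc R0 by 5 -> R0=(9,0,6,0) value=15
Op 10: merge R3<->R1 -> R3=(0,1,0,0) R1=(0,1,0,0)
Op 11: inc R0 by 4 -> R0=(13,0,6,0) value=19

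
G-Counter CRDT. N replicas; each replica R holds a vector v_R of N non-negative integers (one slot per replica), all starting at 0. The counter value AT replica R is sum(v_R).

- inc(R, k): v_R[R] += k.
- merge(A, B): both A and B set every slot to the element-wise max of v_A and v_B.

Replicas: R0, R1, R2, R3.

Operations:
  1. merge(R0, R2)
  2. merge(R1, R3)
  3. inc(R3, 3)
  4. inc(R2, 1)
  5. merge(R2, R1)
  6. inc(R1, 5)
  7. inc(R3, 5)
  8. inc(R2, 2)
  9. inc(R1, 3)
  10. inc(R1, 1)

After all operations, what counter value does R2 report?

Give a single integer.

Answer: 3

Derivation:
Op 1: merge R0<->R2 -> R0=(0,0,0,0) R2=(0,0,0,0)
Op 2: merge R1<->R3 -> R1=(0,0,0,0) R3=(0,0,0,0)
Op 3: inc R3 by 3 -> R3=(0,0,0,3) value=3
Op 4: inc R2 by 1 -> R2=(0,0,1,0) value=1
Op 5: merge R2<->R1 -> R2=(0,0,1,0) R1=(0,0,1,0)
Op 6: inc R1 by 5 -> R1=(0,5,1,0) value=6
Op 7: inc R3 by 5 -> R3=(0,0,0,8) value=8
Op 8: inc R2 by 2 -> R2=(0,0,3,0) value=3
Op 9: inc R1 by 3 -> R1=(0,8,1,0) value=9
Op 10: inc R1 by 1 -> R1=(0,9,1,0) value=10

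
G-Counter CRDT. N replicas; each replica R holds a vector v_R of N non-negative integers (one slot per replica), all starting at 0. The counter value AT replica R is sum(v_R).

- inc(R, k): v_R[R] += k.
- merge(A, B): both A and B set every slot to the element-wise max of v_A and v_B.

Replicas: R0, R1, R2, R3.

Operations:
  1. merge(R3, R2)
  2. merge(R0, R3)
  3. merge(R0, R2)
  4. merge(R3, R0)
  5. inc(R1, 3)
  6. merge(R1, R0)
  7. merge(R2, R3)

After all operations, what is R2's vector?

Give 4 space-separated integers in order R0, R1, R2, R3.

Op 1: merge R3<->R2 -> R3=(0,0,0,0) R2=(0,0,0,0)
Op 2: merge R0<->R3 -> R0=(0,0,0,0) R3=(0,0,0,0)
Op 3: merge R0<->R2 -> R0=(0,0,0,0) R2=(0,0,0,0)
Op 4: merge R3<->R0 -> R3=(0,0,0,0) R0=(0,0,0,0)
Op 5: inc R1 by 3 -> R1=(0,3,0,0) value=3
Op 6: merge R1<->R0 -> R1=(0,3,0,0) R0=(0,3,0,0)
Op 7: merge R2<->R3 -> R2=(0,0,0,0) R3=(0,0,0,0)

Answer: 0 0 0 0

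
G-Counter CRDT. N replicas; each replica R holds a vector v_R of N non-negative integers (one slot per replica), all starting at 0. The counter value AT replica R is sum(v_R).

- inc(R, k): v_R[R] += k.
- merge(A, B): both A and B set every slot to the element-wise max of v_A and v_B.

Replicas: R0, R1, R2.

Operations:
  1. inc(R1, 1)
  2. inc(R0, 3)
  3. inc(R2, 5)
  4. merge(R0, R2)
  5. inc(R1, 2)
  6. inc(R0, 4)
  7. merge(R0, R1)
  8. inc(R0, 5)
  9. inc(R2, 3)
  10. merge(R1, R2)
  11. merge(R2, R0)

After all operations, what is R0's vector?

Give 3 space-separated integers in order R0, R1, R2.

Answer: 12 3 8

Derivation:
Op 1: inc R1 by 1 -> R1=(0,1,0) value=1
Op 2: inc R0 by 3 -> R0=(3,0,0) value=3
Op 3: inc R2 by 5 -> R2=(0,0,5) value=5
Op 4: merge R0<->R2 -> R0=(3,0,5) R2=(3,0,5)
Op 5: inc R1 by 2 -> R1=(0,3,0) value=3
Op 6: inc R0 by 4 -> R0=(7,0,5) value=12
Op 7: merge R0<->R1 -> R0=(7,3,5) R1=(7,3,5)
Op 8: inc R0 by 5 -> R0=(12,3,5) value=20
Op 9: inc R2 by 3 -> R2=(3,0,8) value=11
Op 10: merge R1<->R2 -> R1=(7,3,8) R2=(7,3,8)
Op 11: merge R2<->R0 -> R2=(12,3,8) R0=(12,3,8)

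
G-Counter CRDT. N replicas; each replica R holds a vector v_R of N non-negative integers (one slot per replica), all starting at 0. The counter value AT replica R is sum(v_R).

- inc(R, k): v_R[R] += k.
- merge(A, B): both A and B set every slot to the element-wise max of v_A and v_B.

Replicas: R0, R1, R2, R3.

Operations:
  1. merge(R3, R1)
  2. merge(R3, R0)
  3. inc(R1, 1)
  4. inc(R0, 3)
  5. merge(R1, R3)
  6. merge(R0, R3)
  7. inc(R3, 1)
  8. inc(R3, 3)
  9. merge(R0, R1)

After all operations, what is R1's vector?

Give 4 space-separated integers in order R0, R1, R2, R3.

Answer: 3 1 0 0

Derivation:
Op 1: merge R3<->R1 -> R3=(0,0,0,0) R1=(0,0,0,0)
Op 2: merge R3<->R0 -> R3=(0,0,0,0) R0=(0,0,0,0)
Op 3: inc R1 by 1 -> R1=(0,1,0,0) value=1
Op 4: inc R0 by 3 -> R0=(3,0,0,0) value=3
Op 5: merge R1<->R3 -> R1=(0,1,0,0) R3=(0,1,0,0)
Op 6: merge R0<->R3 -> R0=(3,1,0,0) R3=(3,1,0,0)
Op 7: inc R3 by 1 -> R3=(3,1,0,1) value=5
Op 8: inc R3 by 3 -> R3=(3,1,0,4) value=8
Op 9: merge R0<->R1 -> R0=(3,1,0,0) R1=(3,1,0,0)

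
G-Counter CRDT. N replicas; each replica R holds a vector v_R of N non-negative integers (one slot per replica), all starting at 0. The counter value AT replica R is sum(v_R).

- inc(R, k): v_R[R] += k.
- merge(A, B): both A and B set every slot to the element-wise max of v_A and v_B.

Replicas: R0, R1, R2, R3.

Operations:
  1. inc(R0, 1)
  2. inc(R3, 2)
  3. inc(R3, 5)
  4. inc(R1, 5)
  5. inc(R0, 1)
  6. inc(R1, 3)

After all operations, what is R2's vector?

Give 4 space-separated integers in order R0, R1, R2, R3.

Answer: 0 0 0 0

Derivation:
Op 1: inc R0 by 1 -> R0=(1,0,0,0) value=1
Op 2: inc R3 by 2 -> R3=(0,0,0,2) value=2
Op 3: inc R3 by 5 -> R3=(0,0,0,7) value=7
Op 4: inc R1 by 5 -> R1=(0,5,0,0) value=5
Op 5: inc R0 by 1 -> R0=(2,0,0,0) value=2
Op 6: inc R1 by 3 -> R1=(0,8,0,0) value=8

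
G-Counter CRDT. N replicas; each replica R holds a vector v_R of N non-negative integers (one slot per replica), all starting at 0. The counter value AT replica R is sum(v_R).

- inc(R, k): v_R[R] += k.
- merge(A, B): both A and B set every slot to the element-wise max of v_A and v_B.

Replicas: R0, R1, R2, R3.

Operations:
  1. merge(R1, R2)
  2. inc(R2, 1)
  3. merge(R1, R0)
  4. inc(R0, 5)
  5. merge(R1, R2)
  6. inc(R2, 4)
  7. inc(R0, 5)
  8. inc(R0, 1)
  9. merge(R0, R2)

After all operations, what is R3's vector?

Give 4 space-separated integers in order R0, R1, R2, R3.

Answer: 0 0 0 0

Derivation:
Op 1: merge R1<->R2 -> R1=(0,0,0,0) R2=(0,0,0,0)
Op 2: inc R2 by 1 -> R2=(0,0,1,0) value=1
Op 3: merge R1<->R0 -> R1=(0,0,0,0) R0=(0,0,0,0)
Op 4: inc R0 by 5 -> R0=(5,0,0,0) value=5
Op 5: merge R1<->R2 -> R1=(0,0,1,0) R2=(0,0,1,0)
Op 6: inc R2 by 4 -> R2=(0,0,5,0) value=5
Op 7: inc R0 by 5 -> R0=(10,0,0,0) value=10
Op 8: inc R0 by 1 -> R0=(11,0,0,0) value=11
Op 9: merge R0<->R2 -> R0=(11,0,5,0) R2=(11,0,5,0)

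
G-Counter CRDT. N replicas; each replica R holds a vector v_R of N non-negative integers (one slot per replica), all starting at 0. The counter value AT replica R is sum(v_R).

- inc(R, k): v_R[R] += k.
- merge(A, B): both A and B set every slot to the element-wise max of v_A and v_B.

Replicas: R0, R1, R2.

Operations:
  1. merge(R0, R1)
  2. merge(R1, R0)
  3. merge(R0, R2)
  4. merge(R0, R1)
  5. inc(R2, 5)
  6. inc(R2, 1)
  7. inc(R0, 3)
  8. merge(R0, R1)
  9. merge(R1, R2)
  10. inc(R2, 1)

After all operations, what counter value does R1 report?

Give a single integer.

Answer: 9

Derivation:
Op 1: merge R0<->R1 -> R0=(0,0,0) R1=(0,0,0)
Op 2: merge R1<->R0 -> R1=(0,0,0) R0=(0,0,0)
Op 3: merge R0<->R2 -> R0=(0,0,0) R2=(0,0,0)
Op 4: merge R0<->R1 -> R0=(0,0,0) R1=(0,0,0)
Op 5: inc R2 by 5 -> R2=(0,0,5) value=5
Op 6: inc R2 by 1 -> R2=(0,0,6) value=6
Op 7: inc R0 by 3 -> R0=(3,0,0) value=3
Op 8: merge R0<->R1 -> R0=(3,0,0) R1=(3,0,0)
Op 9: merge R1<->R2 -> R1=(3,0,6) R2=(3,0,6)
Op 10: inc R2 by 1 -> R2=(3,0,7) value=10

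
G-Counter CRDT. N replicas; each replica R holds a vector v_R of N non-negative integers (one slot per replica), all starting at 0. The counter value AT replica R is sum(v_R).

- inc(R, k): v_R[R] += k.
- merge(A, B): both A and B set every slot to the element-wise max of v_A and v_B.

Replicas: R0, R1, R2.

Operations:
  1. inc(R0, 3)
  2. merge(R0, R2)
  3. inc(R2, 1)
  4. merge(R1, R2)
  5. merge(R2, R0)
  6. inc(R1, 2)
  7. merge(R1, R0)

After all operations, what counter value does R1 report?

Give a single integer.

Op 1: inc R0 by 3 -> R0=(3,0,0) value=3
Op 2: merge R0<->R2 -> R0=(3,0,0) R2=(3,0,0)
Op 3: inc R2 by 1 -> R2=(3,0,1) value=4
Op 4: merge R1<->R2 -> R1=(3,0,1) R2=(3,0,1)
Op 5: merge R2<->R0 -> R2=(3,0,1) R0=(3,0,1)
Op 6: inc R1 by 2 -> R1=(3,2,1) value=6
Op 7: merge R1<->R0 -> R1=(3,2,1) R0=(3,2,1)

Answer: 6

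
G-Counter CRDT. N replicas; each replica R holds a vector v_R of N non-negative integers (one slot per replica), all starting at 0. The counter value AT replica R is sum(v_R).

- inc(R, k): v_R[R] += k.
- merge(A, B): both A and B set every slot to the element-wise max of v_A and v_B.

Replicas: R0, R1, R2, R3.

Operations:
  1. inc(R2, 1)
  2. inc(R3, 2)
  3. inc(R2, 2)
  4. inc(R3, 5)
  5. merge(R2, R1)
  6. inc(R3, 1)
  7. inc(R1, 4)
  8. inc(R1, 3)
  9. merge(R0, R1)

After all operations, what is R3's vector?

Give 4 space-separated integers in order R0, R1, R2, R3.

Answer: 0 0 0 8

Derivation:
Op 1: inc R2 by 1 -> R2=(0,0,1,0) value=1
Op 2: inc R3 by 2 -> R3=(0,0,0,2) value=2
Op 3: inc R2 by 2 -> R2=(0,0,3,0) value=3
Op 4: inc R3 by 5 -> R3=(0,0,0,7) value=7
Op 5: merge R2<->R1 -> R2=(0,0,3,0) R1=(0,0,3,0)
Op 6: inc R3 by 1 -> R3=(0,0,0,8) value=8
Op 7: inc R1 by 4 -> R1=(0,4,3,0) value=7
Op 8: inc R1 by 3 -> R1=(0,7,3,0) value=10
Op 9: merge R0<->R1 -> R0=(0,7,3,0) R1=(0,7,3,0)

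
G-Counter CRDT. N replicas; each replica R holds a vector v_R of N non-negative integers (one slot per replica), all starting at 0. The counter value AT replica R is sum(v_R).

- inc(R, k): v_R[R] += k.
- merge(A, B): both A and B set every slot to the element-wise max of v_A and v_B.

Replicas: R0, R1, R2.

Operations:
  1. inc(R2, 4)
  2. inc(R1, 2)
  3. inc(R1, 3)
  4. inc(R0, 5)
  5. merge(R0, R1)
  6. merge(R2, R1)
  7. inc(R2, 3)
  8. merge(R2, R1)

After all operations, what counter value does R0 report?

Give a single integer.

Answer: 10

Derivation:
Op 1: inc R2 by 4 -> R2=(0,0,4) value=4
Op 2: inc R1 by 2 -> R1=(0,2,0) value=2
Op 3: inc R1 by 3 -> R1=(0,5,0) value=5
Op 4: inc R0 by 5 -> R0=(5,0,0) value=5
Op 5: merge R0<->R1 -> R0=(5,5,0) R1=(5,5,0)
Op 6: merge R2<->R1 -> R2=(5,5,4) R1=(5,5,4)
Op 7: inc R2 by 3 -> R2=(5,5,7) value=17
Op 8: merge R2<->R1 -> R2=(5,5,7) R1=(5,5,7)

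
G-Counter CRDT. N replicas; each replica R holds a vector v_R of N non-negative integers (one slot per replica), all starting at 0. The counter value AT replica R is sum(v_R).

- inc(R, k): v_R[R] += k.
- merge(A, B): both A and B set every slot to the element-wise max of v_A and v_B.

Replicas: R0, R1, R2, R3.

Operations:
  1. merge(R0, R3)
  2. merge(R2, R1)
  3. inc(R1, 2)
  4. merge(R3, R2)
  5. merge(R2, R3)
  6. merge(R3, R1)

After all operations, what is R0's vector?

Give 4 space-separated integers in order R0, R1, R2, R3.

Op 1: merge R0<->R3 -> R0=(0,0,0,0) R3=(0,0,0,0)
Op 2: merge R2<->R1 -> R2=(0,0,0,0) R1=(0,0,0,0)
Op 3: inc R1 by 2 -> R1=(0,2,0,0) value=2
Op 4: merge R3<->R2 -> R3=(0,0,0,0) R2=(0,0,0,0)
Op 5: merge R2<->R3 -> R2=(0,0,0,0) R3=(0,0,0,0)
Op 6: merge R3<->R1 -> R3=(0,2,0,0) R1=(0,2,0,0)

Answer: 0 0 0 0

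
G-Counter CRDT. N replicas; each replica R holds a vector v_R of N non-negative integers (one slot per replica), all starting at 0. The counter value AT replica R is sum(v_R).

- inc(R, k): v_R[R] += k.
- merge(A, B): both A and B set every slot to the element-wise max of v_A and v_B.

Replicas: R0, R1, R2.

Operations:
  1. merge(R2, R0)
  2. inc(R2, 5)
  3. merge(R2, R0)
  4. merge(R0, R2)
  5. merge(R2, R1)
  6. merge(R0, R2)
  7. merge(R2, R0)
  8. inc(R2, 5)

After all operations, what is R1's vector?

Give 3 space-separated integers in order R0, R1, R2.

Op 1: merge R2<->R0 -> R2=(0,0,0) R0=(0,0,0)
Op 2: inc R2 by 5 -> R2=(0,0,5) value=5
Op 3: merge R2<->R0 -> R2=(0,0,5) R0=(0,0,5)
Op 4: merge R0<->R2 -> R0=(0,0,5) R2=(0,0,5)
Op 5: merge R2<->R1 -> R2=(0,0,5) R1=(0,0,5)
Op 6: merge R0<->R2 -> R0=(0,0,5) R2=(0,0,5)
Op 7: merge R2<->R0 -> R2=(0,0,5) R0=(0,0,5)
Op 8: inc R2 by 5 -> R2=(0,0,10) value=10

Answer: 0 0 5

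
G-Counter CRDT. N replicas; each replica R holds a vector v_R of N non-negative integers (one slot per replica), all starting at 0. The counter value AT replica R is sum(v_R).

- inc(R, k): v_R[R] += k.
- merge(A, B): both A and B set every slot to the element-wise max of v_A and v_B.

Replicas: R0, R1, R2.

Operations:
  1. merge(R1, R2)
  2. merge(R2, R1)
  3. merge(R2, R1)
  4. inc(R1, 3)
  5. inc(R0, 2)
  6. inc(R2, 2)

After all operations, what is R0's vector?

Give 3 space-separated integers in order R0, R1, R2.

Op 1: merge R1<->R2 -> R1=(0,0,0) R2=(0,0,0)
Op 2: merge R2<->R1 -> R2=(0,0,0) R1=(0,0,0)
Op 3: merge R2<->R1 -> R2=(0,0,0) R1=(0,0,0)
Op 4: inc R1 by 3 -> R1=(0,3,0) value=3
Op 5: inc R0 by 2 -> R0=(2,0,0) value=2
Op 6: inc R2 by 2 -> R2=(0,0,2) value=2

Answer: 2 0 0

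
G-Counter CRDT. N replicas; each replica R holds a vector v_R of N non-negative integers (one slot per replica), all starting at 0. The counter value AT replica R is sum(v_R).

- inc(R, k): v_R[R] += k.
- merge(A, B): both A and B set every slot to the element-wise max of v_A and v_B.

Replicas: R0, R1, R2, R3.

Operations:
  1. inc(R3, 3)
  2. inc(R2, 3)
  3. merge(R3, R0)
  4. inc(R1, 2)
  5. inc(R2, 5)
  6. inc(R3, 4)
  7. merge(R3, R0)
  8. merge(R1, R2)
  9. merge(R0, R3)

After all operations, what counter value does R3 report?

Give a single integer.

Answer: 7

Derivation:
Op 1: inc R3 by 3 -> R3=(0,0,0,3) value=3
Op 2: inc R2 by 3 -> R2=(0,0,3,0) value=3
Op 3: merge R3<->R0 -> R3=(0,0,0,3) R0=(0,0,0,3)
Op 4: inc R1 by 2 -> R1=(0,2,0,0) value=2
Op 5: inc R2 by 5 -> R2=(0,0,8,0) value=8
Op 6: inc R3 by 4 -> R3=(0,0,0,7) value=7
Op 7: merge R3<->R0 -> R3=(0,0,0,7) R0=(0,0,0,7)
Op 8: merge R1<->R2 -> R1=(0,2,8,0) R2=(0,2,8,0)
Op 9: merge R0<->R3 -> R0=(0,0,0,7) R3=(0,0,0,7)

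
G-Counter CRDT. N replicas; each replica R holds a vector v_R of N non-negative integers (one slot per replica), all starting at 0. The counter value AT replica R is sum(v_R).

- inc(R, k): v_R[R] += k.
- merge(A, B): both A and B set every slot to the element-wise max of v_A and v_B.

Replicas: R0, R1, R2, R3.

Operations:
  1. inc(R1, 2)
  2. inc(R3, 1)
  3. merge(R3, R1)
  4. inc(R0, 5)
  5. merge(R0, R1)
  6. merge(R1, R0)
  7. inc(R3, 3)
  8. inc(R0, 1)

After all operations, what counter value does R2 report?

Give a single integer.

Answer: 0

Derivation:
Op 1: inc R1 by 2 -> R1=(0,2,0,0) value=2
Op 2: inc R3 by 1 -> R3=(0,0,0,1) value=1
Op 3: merge R3<->R1 -> R3=(0,2,0,1) R1=(0,2,0,1)
Op 4: inc R0 by 5 -> R0=(5,0,0,0) value=5
Op 5: merge R0<->R1 -> R0=(5,2,0,1) R1=(5,2,0,1)
Op 6: merge R1<->R0 -> R1=(5,2,0,1) R0=(5,2,0,1)
Op 7: inc R3 by 3 -> R3=(0,2,0,4) value=6
Op 8: inc R0 by 1 -> R0=(6,2,0,1) value=9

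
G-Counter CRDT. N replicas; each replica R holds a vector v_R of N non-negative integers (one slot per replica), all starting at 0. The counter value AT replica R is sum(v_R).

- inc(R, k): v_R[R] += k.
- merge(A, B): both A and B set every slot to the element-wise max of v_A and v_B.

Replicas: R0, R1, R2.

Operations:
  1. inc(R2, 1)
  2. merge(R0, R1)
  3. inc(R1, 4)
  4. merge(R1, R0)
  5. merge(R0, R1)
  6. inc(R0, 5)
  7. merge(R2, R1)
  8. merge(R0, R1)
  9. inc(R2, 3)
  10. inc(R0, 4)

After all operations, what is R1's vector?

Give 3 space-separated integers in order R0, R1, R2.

Op 1: inc R2 by 1 -> R2=(0,0,1) value=1
Op 2: merge R0<->R1 -> R0=(0,0,0) R1=(0,0,0)
Op 3: inc R1 by 4 -> R1=(0,4,0) value=4
Op 4: merge R1<->R0 -> R1=(0,4,0) R0=(0,4,0)
Op 5: merge R0<->R1 -> R0=(0,4,0) R1=(0,4,0)
Op 6: inc R0 by 5 -> R0=(5,4,0) value=9
Op 7: merge R2<->R1 -> R2=(0,4,1) R1=(0,4,1)
Op 8: merge R0<->R1 -> R0=(5,4,1) R1=(5,4,1)
Op 9: inc R2 by 3 -> R2=(0,4,4) value=8
Op 10: inc R0 by 4 -> R0=(9,4,1) value=14

Answer: 5 4 1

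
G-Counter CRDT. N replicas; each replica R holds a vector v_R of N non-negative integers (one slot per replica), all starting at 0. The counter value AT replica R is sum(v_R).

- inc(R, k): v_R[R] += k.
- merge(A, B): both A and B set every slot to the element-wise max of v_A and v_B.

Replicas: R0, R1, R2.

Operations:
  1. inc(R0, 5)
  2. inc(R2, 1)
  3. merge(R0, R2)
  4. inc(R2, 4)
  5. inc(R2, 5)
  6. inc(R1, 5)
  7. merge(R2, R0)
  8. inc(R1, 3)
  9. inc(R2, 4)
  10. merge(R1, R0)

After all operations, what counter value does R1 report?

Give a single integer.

Op 1: inc R0 by 5 -> R0=(5,0,0) value=5
Op 2: inc R2 by 1 -> R2=(0,0,1) value=1
Op 3: merge R0<->R2 -> R0=(5,0,1) R2=(5,0,1)
Op 4: inc R2 by 4 -> R2=(5,0,5) value=10
Op 5: inc R2 by 5 -> R2=(5,0,10) value=15
Op 6: inc R1 by 5 -> R1=(0,5,0) value=5
Op 7: merge R2<->R0 -> R2=(5,0,10) R0=(5,0,10)
Op 8: inc R1 by 3 -> R1=(0,8,0) value=8
Op 9: inc R2 by 4 -> R2=(5,0,14) value=19
Op 10: merge R1<->R0 -> R1=(5,8,10) R0=(5,8,10)

Answer: 23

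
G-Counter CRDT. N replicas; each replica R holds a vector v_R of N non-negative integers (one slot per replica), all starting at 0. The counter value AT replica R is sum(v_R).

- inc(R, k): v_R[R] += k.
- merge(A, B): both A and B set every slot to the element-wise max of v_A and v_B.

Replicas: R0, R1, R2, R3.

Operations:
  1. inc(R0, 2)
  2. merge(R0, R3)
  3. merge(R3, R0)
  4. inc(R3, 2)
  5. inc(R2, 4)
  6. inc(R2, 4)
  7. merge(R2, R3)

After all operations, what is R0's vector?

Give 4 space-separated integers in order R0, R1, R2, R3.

Op 1: inc R0 by 2 -> R0=(2,0,0,0) value=2
Op 2: merge R0<->R3 -> R0=(2,0,0,0) R3=(2,0,0,0)
Op 3: merge R3<->R0 -> R3=(2,0,0,0) R0=(2,0,0,0)
Op 4: inc R3 by 2 -> R3=(2,0,0,2) value=4
Op 5: inc R2 by 4 -> R2=(0,0,4,0) value=4
Op 6: inc R2 by 4 -> R2=(0,0,8,0) value=8
Op 7: merge R2<->R3 -> R2=(2,0,8,2) R3=(2,0,8,2)

Answer: 2 0 0 0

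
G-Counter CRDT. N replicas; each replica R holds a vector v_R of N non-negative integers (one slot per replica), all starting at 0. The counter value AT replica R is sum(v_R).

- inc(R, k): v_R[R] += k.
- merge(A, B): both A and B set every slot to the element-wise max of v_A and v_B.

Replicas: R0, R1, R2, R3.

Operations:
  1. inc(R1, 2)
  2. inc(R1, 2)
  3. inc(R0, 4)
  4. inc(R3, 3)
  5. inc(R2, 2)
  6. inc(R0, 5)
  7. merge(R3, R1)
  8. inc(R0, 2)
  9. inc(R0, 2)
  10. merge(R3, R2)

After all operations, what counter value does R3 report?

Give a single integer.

Op 1: inc R1 by 2 -> R1=(0,2,0,0) value=2
Op 2: inc R1 by 2 -> R1=(0,4,0,0) value=4
Op 3: inc R0 by 4 -> R0=(4,0,0,0) value=4
Op 4: inc R3 by 3 -> R3=(0,0,0,3) value=3
Op 5: inc R2 by 2 -> R2=(0,0,2,0) value=2
Op 6: inc R0 by 5 -> R0=(9,0,0,0) value=9
Op 7: merge R3<->R1 -> R3=(0,4,0,3) R1=(0,4,0,3)
Op 8: inc R0 by 2 -> R0=(11,0,0,0) value=11
Op 9: inc R0 by 2 -> R0=(13,0,0,0) value=13
Op 10: merge R3<->R2 -> R3=(0,4,2,3) R2=(0,4,2,3)

Answer: 9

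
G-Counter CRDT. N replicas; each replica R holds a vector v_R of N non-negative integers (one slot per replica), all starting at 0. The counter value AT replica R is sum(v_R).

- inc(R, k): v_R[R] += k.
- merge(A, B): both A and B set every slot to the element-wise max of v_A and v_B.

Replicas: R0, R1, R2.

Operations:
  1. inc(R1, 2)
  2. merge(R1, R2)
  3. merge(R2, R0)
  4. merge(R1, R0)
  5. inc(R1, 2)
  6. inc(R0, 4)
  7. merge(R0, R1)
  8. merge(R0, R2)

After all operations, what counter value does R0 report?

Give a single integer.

Answer: 8

Derivation:
Op 1: inc R1 by 2 -> R1=(0,2,0) value=2
Op 2: merge R1<->R2 -> R1=(0,2,0) R2=(0,2,0)
Op 3: merge R2<->R0 -> R2=(0,2,0) R0=(0,2,0)
Op 4: merge R1<->R0 -> R1=(0,2,0) R0=(0,2,0)
Op 5: inc R1 by 2 -> R1=(0,4,0) value=4
Op 6: inc R0 by 4 -> R0=(4,2,0) value=6
Op 7: merge R0<->R1 -> R0=(4,4,0) R1=(4,4,0)
Op 8: merge R0<->R2 -> R0=(4,4,0) R2=(4,4,0)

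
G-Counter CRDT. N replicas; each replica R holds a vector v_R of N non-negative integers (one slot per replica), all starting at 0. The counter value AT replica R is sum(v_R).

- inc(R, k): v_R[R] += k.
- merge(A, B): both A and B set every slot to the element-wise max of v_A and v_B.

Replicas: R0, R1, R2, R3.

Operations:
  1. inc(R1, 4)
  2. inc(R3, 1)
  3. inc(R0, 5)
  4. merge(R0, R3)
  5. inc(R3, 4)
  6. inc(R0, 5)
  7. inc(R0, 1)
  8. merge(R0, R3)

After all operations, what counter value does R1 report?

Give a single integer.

Op 1: inc R1 by 4 -> R1=(0,4,0,0) value=4
Op 2: inc R3 by 1 -> R3=(0,0,0,1) value=1
Op 3: inc R0 by 5 -> R0=(5,0,0,0) value=5
Op 4: merge R0<->R3 -> R0=(5,0,0,1) R3=(5,0,0,1)
Op 5: inc R3 by 4 -> R3=(5,0,0,5) value=10
Op 6: inc R0 by 5 -> R0=(10,0,0,1) value=11
Op 7: inc R0 by 1 -> R0=(11,0,0,1) value=12
Op 8: merge R0<->R3 -> R0=(11,0,0,5) R3=(11,0,0,5)

Answer: 4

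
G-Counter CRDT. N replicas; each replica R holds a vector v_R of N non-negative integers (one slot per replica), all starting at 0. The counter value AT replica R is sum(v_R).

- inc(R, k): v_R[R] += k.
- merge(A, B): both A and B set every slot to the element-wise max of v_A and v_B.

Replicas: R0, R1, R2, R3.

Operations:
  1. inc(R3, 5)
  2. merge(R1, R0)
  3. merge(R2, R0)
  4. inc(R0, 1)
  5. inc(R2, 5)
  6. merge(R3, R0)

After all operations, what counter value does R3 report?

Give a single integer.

Answer: 6

Derivation:
Op 1: inc R3 by 5 -> R3=(0,0,0,5) value=5
Op 2: merge R1<->R0 -> R1=(0,0,0,0) R0=(0,0,0,0)
Op 3: merge R2<->R0 -> R2=(0,0,0,0) R0=(0,0,0,0)
Op 4: inc R0 by 1 -> R0=(1,0,0,0) value=1
Op 5: inc R2 by 5 -> R2=(0,0,5,0) value=5
Op 6: merge R3<->R0 -> R3=(1,0,0,5) R0=(1,0,0,5)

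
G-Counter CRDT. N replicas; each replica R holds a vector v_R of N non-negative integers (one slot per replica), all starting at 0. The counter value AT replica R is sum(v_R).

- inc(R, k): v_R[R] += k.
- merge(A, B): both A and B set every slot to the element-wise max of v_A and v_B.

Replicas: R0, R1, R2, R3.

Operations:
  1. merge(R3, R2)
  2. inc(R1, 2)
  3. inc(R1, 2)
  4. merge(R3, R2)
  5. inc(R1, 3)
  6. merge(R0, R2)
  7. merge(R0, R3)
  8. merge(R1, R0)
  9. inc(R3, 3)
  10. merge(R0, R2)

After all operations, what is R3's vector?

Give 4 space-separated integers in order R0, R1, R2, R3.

Op 1: merge R3<->R2 -> R3=(0,0,0,0) R2=(0,0,0,0)
Op 2: inc R1 by 2 -> R1=(0,2,0,0) value=2
Op 3: inc R1 by 2 -> R1=(0,4,0,0) value=4
Op 4: merge R3<->R2 -> R3=(0,0,0,0) R2=(0,0,0,0)
Op 5: inc R1 by 3 -> R1=(0,7,0,0) value=7
Op 6: merge R0<->R2 -> R0=(0,0,0,0) R2=(0,0,0,0)
Op 7: merge R0<->R3 -> R0=(0,0,0,0) R3=(0,0,0,0)
Op 8: merge R1<->R0 -> R1=(0,7,0,0) R0=(0,7,0,0)
Op 9: inc R3 by 3 -> R3=(0,0,0,3) value=3
Op 10: merge R0<->R2 -> R0=(0,7,0,0) R2=(0,7,0,0)

Answer: 0 0 0 3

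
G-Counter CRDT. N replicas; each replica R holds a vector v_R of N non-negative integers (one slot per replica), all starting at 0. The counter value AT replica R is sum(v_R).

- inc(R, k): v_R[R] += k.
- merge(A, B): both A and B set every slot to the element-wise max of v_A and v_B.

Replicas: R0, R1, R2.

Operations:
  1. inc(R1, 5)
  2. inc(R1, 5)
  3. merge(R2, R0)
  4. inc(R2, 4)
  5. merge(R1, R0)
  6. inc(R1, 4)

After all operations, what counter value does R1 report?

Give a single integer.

Answer: 14

Derivation:
Op 1: inc R1 by 5 -> R1=(0,5,0) value=5
Op 2: inc R1 by 5 -> R1=(0,10,0) value=10
Op 3: merge R2<->R0 -> R2=(0,0,0) R0=(0,0,0)
Op 4: inc R2 by 4 -> R2=(0,0,4) value=4
Op 5: merge R1<->R0 -> R1=(0,10,0) R0=(0,10,0)
Op 6: inc R1 by 4 -> R1=(0,14,0) value=14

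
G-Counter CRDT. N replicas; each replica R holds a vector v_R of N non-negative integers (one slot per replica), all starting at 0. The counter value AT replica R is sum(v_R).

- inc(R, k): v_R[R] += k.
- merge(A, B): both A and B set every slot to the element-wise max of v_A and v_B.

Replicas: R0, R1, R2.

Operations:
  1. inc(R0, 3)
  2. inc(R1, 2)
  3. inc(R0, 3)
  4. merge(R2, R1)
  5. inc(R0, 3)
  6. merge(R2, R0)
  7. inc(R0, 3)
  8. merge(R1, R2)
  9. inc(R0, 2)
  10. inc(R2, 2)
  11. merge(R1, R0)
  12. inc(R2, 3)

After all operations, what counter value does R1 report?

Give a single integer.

Answer: 16

Derivation:
Op 1: inc R0 by 3 -> R0=(3,0,0) value=3
Op 2: inc R1 by 2 -> R1=(0,2,0) value=2
Op 3: inc R0 by 3 -> R0=(6,0,0) value=6
Op 4: merge R2<->R1 -> R2=(0,2,0) R1=(0,2,0)
Op 5: inc R0 by 3 -> R0=(9,0,0) value=9
Op 6: merge R2<->R0 -> R2=(9,2,0) R0=(9,2,0)
Op 7: inc R0 by 3 -> R0=(12,2,0) value=14
Op 8: merge R1<->R2 -> R1=(9,2,0) R2=(9,2,0)
Op 9: inc R0 by 2 -> R0=(14,2,0) value=16
Op 10: inc R2 by 2 -> R2=(9,2,2) value=13
Op 11: merge R1<->R0 -> R1=(14,2,0) R0=(14,2,0)
Op 12: inc R2 by 3 -> R2=(9,2,5) value=16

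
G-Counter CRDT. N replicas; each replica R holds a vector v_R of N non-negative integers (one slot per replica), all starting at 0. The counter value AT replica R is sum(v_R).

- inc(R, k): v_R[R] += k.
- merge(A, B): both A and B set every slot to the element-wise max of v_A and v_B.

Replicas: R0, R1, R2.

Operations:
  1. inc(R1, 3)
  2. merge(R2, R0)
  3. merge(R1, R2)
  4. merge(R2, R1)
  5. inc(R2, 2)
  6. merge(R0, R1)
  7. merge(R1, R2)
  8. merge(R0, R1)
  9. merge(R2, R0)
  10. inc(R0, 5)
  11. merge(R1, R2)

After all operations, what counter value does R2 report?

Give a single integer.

Answer: 5

Derivation:
Op 1: inc R1 by 3 -> R1=(0,3,0) value=3
Op 2: merge R2<->R0 -> R2=(0,0,0) R0=(0,0,0)
Op 3: merge R1<->R2 -> R1=(0,3,0) R2=(0,3,0)
Op 4: merge R2<->R1 -> R2=(0,3,0) R1=(0,3,0)
Op 5: inc R2 by 2 -> R2=(0,3,2) value=5
Op 6: merge R0<->R1 -> R0=(0,3,0) R1=(0,3,0)
Op 7: merge R1<->R2 -> R1=(0,3,2) R2=(0,3,2)
Op 8: merge R0<->R1 -> R0=(0,3,2) R1=(0,3,2)
Op 9: merge R2<->R0 -> R2=(0,3,2) R0=(0,3,2)
Op 10: inc R0 by 5 -> R0=(5,3,2) value=10
Op 11: merge R1<->R2 -> R1=(0,3,2) R2=(0,3,2)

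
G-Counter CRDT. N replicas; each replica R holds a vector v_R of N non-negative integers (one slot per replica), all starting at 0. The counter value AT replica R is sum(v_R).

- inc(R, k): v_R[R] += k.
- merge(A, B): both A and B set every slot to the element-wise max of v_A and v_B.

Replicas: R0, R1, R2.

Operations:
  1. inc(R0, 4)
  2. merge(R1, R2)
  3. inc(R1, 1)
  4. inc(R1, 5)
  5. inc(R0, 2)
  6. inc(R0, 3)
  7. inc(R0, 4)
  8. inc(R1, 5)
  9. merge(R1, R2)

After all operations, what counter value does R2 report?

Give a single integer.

Answer: 11

Derivation:
Op 1: inc R0 by 4 -> R0=(4,0,0) value=4
Op 2: merge R1<->R2 -> R1=(0,0,0) R2=(0,0,0)
Op 3: inc R1 by 1 -> R1=(0,1,0) value=1
Op 4: inc R1 by 5 -> R1=(0,6,0) value=6
Op 5: inc R0 by 2 -> R0=(6,0,0) value=6
Op 6: inc R0 by 3 -> R0=(9,0,0) value=9
Op 7: inc R0 by 4 -> R0=(13,0,0) value=13
Op 8: inc R1 by 5 -> R1=(0,11,0) value=11
Op 9: merge R1<->R2 -> R1=(0,11,0) R2=(0,11,0)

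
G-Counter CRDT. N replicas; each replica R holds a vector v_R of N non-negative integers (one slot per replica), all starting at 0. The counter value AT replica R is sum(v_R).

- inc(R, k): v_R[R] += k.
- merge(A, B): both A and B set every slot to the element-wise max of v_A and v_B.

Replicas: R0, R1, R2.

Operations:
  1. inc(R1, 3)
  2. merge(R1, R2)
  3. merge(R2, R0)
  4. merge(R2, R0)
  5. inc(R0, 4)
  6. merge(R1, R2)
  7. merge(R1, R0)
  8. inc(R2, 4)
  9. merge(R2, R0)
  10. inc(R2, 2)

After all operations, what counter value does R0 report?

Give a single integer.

Answer: 11

Derivation:
Op 1: inc R1 by 3 -> R1=(0,3,0) value=3
Op 2: merge R1<->R2 -> R1=(0,3,0) R2=(0,3,0)
Op 3: merge R2<->R0 -> R2=(0,3,0) R0=(0,3,0)
Op 4: merge R2<->R0 -> R2=(0,3,0) R0=(0,3,0)
Op 5: inc R0 by 4 -> R0=(4,3,0) value=7
Op 6: merge R1<->R2 -> R1=(0,3,0) R2=(0,3,0)
Op 7: merge R1<->R0 -> R1=(4,3,0) R0=(4,3,0)
Op 8: inc R2 by 4 -> R2=(0,3,4) value=7
Op 9: merge R2<->R0 -> R2=(4,3,4) R0=(4,3,4)
Op 10: inc R2 by 2 -> R2=(4,3,6) value=13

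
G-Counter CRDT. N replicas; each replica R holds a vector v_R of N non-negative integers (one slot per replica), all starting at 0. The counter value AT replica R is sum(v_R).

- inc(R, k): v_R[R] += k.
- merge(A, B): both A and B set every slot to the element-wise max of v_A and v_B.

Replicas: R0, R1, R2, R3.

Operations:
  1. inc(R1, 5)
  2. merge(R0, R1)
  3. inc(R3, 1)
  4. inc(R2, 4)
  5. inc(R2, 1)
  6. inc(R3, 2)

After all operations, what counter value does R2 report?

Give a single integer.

Op 1: inc R1 by 5 -> R1=(0,5,0,0) value=5
Op 2: merge R0<->R1 -> R0=(0,5,0,0) R1=(0,5,0,0)
Op 3: inc R3 by 1 -> R3=(0,0,0,1) value=1
Op 4: inc R2 by 4 -> R2=(0,0,4,0) value=4
Op 5: inc R2 by 1 -> R2=(0,0,5,0) value=5
Op 6: inc R3 by 2 -> R3=(0,0,0,3) value=3

Answer: 5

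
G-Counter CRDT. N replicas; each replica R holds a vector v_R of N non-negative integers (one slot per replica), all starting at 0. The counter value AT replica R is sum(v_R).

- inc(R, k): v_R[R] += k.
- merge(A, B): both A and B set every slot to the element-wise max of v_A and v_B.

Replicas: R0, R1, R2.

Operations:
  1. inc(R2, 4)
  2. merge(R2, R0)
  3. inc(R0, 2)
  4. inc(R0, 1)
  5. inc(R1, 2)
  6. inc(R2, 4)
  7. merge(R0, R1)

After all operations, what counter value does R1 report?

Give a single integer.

Op 1: inc R2 by 4 -> R2=(0,0,4) value=4
Op 2: merge R2<->R0 -> R2=(0,0,4) R0=(0,0,4)
Op 3: inc R0 by 2 -> R0=(2,0,4) value=6
Op 4: inc R0 by 1 -> R0=(3,0,4) value=7
Op 5: inc R1 by 2 -> R1=(0,2,0) value=2
Op 6: inc R2 by 4 -> R2=(0,0,8) value=8
Op 7: merge R0<->R1 -> R0=(3,2,4) R1=(3,2,4)

Answer: 9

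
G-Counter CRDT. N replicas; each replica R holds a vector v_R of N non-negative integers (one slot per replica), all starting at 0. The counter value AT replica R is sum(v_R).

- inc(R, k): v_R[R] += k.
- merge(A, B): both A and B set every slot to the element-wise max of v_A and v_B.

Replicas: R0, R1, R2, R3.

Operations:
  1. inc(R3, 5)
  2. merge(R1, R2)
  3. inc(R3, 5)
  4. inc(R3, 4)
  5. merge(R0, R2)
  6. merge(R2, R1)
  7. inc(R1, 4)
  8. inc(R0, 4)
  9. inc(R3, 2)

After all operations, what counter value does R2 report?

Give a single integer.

Answer: 0

Derivation:
Op 1: inc R3 by 5 -> R3=(0,0,0,5) value=5
Op 2: merge R1<->R2 -> R1=(0,0,0,0) R2=(0,0,0,0)
Op 3: inc R3 by 5 -> R3=(0,0,0,10) value=10
Op 4: inc R3 by 4 -> R3=(0,0,0,14) value=14
Op 5: merge R0<->R2 -> R0=(0,0,0,0) R2=(0,0,0,0)
Op 6: merge R2<->R1 -> R2=(0,0,0,0) R1=(0,0,0,0)
Op 7: inc R1 by 4 -> R1=(0,4,0,0) value=4
Op 8: inc R0 by 4 -> R0=(4,0,0,0) value=4
Op 9: inc R3 by 2 -> R3=(0,0,0,16) value=16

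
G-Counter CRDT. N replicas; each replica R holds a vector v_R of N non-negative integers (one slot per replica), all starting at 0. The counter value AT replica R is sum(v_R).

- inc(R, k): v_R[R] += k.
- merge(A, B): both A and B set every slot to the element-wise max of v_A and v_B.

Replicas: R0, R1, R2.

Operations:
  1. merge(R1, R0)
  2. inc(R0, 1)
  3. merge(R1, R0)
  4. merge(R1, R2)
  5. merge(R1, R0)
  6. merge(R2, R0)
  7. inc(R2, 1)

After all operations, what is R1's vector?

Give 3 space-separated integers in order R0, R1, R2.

Op 1: merge R1<->R0 -> R1=(0,0,0) R0=(0,0,0)
Op 2: inc R0 by 1 -> R0=(1,0,0) value=1
Op 3: merge R1<->R0 -> R1=(1,0,0) R0=(1,0,0)
Op 4: merge R1<->R2 -> R1=(1,0,0) R2=(1,0,0)
Op 5: merge R1<->R0 -> R1=(1,0,0) R0=(1,0,0)
Op 6: merge R2<->R0 -> R2=(1,0,0) R0=(1,0,0)
Op 7: inc R2 by 1 -> R2=(1,0,1) value=2

Answer: 1 0 0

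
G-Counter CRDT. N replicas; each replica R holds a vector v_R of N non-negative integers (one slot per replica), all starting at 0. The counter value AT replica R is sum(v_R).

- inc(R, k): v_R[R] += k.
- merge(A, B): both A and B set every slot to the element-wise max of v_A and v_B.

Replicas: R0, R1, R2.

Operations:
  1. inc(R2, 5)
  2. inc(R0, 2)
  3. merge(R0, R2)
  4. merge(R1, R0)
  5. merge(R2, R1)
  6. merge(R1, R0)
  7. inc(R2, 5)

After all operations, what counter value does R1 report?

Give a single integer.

Answer: 7

Derivation:
Op 1: inc R2 by 5 -> R2=(0,0,5) value=5
Op 2: inc R0 by 2 -> R0=(2,0,0) value=2
Op 3: merge R0<->R2 -> R0=(2,0,5) R2=(2,0,5)
Op 4: merge R1<->R0 -> R1=(2,0,5) R0=(2,0,5)
Op 5: merge R2<->R1 -> R2=(2,0,5) R1=(2,0,5)
Op 6: merge R1<->R0 -> R1=(2,0,5) R0=(2,0,5)
Op 7: inc R2 by 5 -> R2=(2,0,10) value=12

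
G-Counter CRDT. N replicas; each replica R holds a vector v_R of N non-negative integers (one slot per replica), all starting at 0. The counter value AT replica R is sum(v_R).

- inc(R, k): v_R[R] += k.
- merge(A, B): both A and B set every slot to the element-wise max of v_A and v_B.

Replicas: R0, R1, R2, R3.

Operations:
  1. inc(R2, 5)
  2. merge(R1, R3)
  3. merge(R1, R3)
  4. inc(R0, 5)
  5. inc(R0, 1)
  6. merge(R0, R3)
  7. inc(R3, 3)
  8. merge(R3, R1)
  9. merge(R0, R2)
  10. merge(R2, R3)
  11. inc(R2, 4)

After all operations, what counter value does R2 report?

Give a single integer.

Answer: 18

Derivation:
Op 1: inc R2 by 5 -> R2=(0,0,5,0) value=5
Op 2: merge R1<->R3 -> R1=(0,0,0,0) R3=(0,0,0,0)
Op 3: merge R1<->R3 -> R1=(0,0,0,0) R3=(0,0,0,0)
Op 4: inc R0 by 5 -> R0=(5,0,0,0) value=5
Op 5: inc R0 by 1 -> R0=(6,0,0,0) value=6
Op 6: merge R0<->R3 -> R0=(6,0,0,0) R3=(6,0,0,0)
Op 7: inc R3 by 3 -> R3=(6,0,0,3) value=9
Op 8: merge R3<->R1 -> R3=(6,0,0,3) R1=(6,0,0,3)
Op 9: merge R0<->R2 -> R0=(6,0,5,0) R2=(6,0,5,0)
Op 10: merge R2<->R3 -> R2=(6,0,5,3) R3=(6,0,5,3)
Op 11: inc R2 by 4 -> R2=(6,0,9,3) value=18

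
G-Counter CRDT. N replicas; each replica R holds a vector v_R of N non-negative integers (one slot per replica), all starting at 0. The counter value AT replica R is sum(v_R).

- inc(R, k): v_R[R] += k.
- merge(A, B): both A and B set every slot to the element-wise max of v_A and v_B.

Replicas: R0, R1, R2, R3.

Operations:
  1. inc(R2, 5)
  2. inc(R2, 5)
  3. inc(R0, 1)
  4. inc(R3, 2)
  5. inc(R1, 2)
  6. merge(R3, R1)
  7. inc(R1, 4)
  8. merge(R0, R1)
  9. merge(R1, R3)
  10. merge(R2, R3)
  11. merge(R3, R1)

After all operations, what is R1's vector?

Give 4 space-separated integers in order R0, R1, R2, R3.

Op 1: inc R2 by 5 -> R2=(0,0,5,0) value=5
Op 2: inc R2 by 5 -> R2=(0,0,10,0) value=10
Op 3: inc R0 by 1 -> R0=(1,0,0,0) value=1
Op 4: inc R3 by 2 -> R3=(0,0,0,2) value=2
Op 5: inc R1 by 2 -> R1=(0,2,0,0) value=2
Op 6: merge R3<->R1 -> R3=(0,2,0,2) R1=(0,2,0,2)
Op 7: inc R1 by 4 -> R1=(0,6,0,2) value=8
Op 8: merge R0<->R1 -> R0=(1,6,0,2) R1=(1,6,0,2)
Op 9: merge R1<->R3 -> R1=(1,6,0,2) R3=(1,6,0,2)
Op 10: merge R2<->R3 -> R2=(1,6,10,2) R3=(1,6,10,2)
Op 11: merge R3<->R1 -> R3=(1,6,10,2) R1=(1,6,10,2)

Answer: 1 6 10 2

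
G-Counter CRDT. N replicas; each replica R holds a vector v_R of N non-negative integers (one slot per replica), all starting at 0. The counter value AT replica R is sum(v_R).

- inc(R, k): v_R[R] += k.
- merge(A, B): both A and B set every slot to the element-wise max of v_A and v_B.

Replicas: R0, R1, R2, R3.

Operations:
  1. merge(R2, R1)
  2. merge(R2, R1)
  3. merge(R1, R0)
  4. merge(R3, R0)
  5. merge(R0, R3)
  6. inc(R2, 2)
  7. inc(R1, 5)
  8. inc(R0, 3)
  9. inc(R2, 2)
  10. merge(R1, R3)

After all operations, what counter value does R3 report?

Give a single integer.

Answer: 5

Derivation:
Op 1: merge R2<->R1 -> R2=(0,0,0,0) R1=(0,0,0,0)
Op 2: merge R2<->R1 -> R2=(0,0,0,0) R1=(0,0,0,0)
Op 3: merge R1<->R0 -> R1=(0,0,0,0) R0=(0,0,0,0)
Op 4: merge R3<->R0 -> R3=(0,0,0,0) R0=(0,0,0,0)
Op 5: merge R0<->R3 -> R0=(0,0,0,0) R3=(0,0,0,0)
Op 6: inc R2 by 2 -> R2=(0,0,2,0) value=2
Op 7: inc R1 by 5 -> R1=(0,5,0,0) value=5
Op 8: inc R0 by 3 -> R0=(3,0,0,0) value=3
Op 9: inc R2 by 2 -> R2=(0,0,4,0) value=4
Op 10: merge R1<->R3 -> R1=(0,5,0,0) R3=(0,5,0,0)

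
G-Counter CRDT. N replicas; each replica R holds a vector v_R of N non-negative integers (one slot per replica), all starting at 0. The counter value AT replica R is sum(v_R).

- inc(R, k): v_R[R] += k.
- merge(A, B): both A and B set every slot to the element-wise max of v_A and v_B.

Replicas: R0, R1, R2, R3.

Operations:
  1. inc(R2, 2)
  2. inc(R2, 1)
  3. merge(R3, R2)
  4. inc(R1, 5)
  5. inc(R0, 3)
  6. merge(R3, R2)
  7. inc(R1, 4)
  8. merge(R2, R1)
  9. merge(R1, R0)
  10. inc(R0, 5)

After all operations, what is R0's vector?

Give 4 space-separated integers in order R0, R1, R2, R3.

Answer: 8 9 3 0

Derivation:
Op 1: inc R2 by 2 -> R2=(0,0,2,0) value=2
Op 2: inc R2 by 1 -> R2=(0,0,3,0) value=3
Op 3: merge R3<->R2 -> R3=(0,0,3,0) R2=(0,0,3,0)
Op 4: inc R1 by 5 -> R1=(0,5,0,0) value=5
Op 5: inc R0 by 3 -> R0=(3,0,0,0) value=3
Op 6: merge R3<->R2 -> R3=(0,0,3,0) R2=(0,0,3,0)
Op 7: inc R1 by 4 -> R1=(0,9,0,0) value=9
Op 8: merge R2<->R1 -> R2=(0,9,3,0) R1=(0,9,3,0)
Op 9: merge R1<->R0 -> R1=(3,9,3,0) R0=(3,9,3,0)
Op 10: inc R0 by 5 -> R0=(8,9,3,0) value=20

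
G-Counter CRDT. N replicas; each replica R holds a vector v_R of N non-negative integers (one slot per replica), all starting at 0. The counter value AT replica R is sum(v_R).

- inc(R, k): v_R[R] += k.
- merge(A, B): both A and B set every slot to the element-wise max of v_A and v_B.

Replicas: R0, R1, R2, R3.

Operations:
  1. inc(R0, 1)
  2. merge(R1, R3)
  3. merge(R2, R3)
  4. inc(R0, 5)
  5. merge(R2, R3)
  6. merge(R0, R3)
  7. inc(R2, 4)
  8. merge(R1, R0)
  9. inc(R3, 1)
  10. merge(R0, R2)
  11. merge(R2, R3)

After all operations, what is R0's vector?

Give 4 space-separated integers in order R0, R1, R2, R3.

Op 1: inc R0 by 1 -> R0=(1,0,0,0) value=1
Op 2: merge R1<->R3 -> R1=(0,0,0,0) R3=(0,0,0,0)
Op 3: merge R2<->R3 -> R2=(0,0,0,0) R3=(0,0,0,0)
Op 4: inc R0 by 5 -> R0=(6,0,0,0) value=6
Op 5: merge R2<->R3 -> R2=(0,0,0,0) R3=(0,0,0,0)
Op 6: merge R0<->R3 -> R0=(6,0,0,0) R3=(6,0,0,0)
Op 7: inc R2 by 4 -> R2=(0,0,4,0) value=4
Op 8: merge R1<->R0 -> R1=(6,0,0,0) R0=(6,0,0,0)
Op 9: inc R3 by 1 -> R3=(6,0,0,1) value=7
Op 10: merge R0<->R2 -> R0=(6,0,4,0) R2=(6,0,4,0)
Op 11: merge R2<->R3 -> R2=(6,0,4,1) R3=(6,0,4,1)

Answer: 6 0 4 0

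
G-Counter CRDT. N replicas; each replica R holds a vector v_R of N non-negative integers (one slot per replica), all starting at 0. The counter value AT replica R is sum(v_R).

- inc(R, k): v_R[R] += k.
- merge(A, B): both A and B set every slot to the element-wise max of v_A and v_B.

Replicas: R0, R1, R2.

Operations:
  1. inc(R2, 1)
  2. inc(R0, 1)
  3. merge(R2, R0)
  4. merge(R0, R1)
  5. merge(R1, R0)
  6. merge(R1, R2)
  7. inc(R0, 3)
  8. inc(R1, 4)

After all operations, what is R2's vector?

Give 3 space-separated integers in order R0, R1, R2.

Op 1: inc R2 by 1 -> R2=(0,0,1) value=1
Op 2: inc R0 by 1 -> R0=(1,0,0) value=1
Op 3: merge R2<->R0 -> R2=(1,0,1) R0=(1,0,1)
Op 4: merge R0<->R1 -> R0=(1,0,1) R1=(1,0,1)
Op 5: merge R1<->R0 -> R1=(1,0,1) R0=(1,0,1)
Op 6: merge R1<->R2 -> R1=(1,0,1) R2=(1,0,1)
Op 7: inc R0 by 3 -> R0=(4,0,1) value=5
Op 8: inc R1 by 4 -> R1=(1,4,1) value=6

Answer: 1 0 1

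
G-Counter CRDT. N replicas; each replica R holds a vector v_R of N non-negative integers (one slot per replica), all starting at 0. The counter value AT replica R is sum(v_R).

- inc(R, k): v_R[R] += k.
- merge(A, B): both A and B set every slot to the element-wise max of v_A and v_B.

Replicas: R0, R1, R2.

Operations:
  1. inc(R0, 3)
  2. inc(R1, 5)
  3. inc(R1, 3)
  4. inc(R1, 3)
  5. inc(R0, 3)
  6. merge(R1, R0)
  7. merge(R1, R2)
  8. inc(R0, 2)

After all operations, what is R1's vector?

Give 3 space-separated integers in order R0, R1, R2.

Answer: 6 11 0

Derivation:
Op 1: inc R0 by 3 -> R0=(3,0,0) value=3
Op 2: inc R1 by 5 -> R1=(0,5,0) value=5
Op 3: inc R1 by 3 -> R1=(0,8,0) value=8
Op 4: inc R1 by 3 -> R1=(0,11,0) value=11
Op 5: inc R0 by 3 -> R0=(6,0,0) value=6
Op 6: merge R1<->R0 -> R1=(6,11,0) R0=(6,11,0)
Op 7: merge R1<->R2 -> R1=(6,11,0) R2=(6,11,0)
Op 8: inc R0 by 2 -> R0=(8,11,0) value=19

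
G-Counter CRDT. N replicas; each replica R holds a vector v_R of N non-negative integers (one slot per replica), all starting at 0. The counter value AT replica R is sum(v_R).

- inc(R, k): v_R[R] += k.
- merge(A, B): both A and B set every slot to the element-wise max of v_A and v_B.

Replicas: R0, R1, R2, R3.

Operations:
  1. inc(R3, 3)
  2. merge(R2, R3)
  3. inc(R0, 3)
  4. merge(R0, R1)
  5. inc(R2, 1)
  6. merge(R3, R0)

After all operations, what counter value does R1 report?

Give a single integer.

Op 1: inc R3 by 3 -> R3=(0,0,0,3) value=3
Op 2: merge R2<->R3 -> R2=(0,0,0,3) R3=(0,0,0,3)
Op 3: inc R0 by 3 -> R0=(3,0,0,0) value=3
Op 4: merge R0<->R1 -> R0=(3,0,0,0) R1=(3,0,0,0)
Op 5: inc R2 by 1 -> R2=(0,0,1,3) value=4
Op 6: merge R3<->R0 -> R3=(3,0,0,3) R0=(3,0,0,3)

Answer: 3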